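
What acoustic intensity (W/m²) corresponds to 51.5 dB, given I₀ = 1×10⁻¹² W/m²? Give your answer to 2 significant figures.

I/I₀ = 10^(51.5/10) = 1.413e+05, so I = 1.413e+05 × 10⁻¹² W/m².

1.4e-07 W/m²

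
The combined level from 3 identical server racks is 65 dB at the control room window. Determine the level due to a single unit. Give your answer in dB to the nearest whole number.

60 dB

For N identical incoherent sources L_total = L₁ + 10·log₁₀ N, so L₁ = 65 − 10·log₁₀(3) = 65 − 4.771.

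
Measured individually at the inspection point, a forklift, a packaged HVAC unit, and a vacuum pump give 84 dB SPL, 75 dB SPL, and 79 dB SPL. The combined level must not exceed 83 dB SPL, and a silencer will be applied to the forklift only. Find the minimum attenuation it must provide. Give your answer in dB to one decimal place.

Fixed contribution from the other sources: Σ 10^(L/10) = 10^(75/10) + 10^(79/10) = 1.111e+08 (80.46 dB SPL).
The limit corresponds to 10^(83/10) = 1.995e+08; subtracting the fixed part leaves 8.847e+07 for the forklift, i.e. 79.47 dB SPL.
So the forklift must be reduced from 84 to 79.47 dB SPL: IL = 4.53 dB.

4.5 dB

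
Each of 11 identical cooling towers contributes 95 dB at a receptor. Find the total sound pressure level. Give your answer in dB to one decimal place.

L_total = L₁ + 10·log₁₀ N for N identical incoherent sources.
L_total = 95 + 10·log₁₀(11) = 95 + 10.414 = 105.41 dB.

105.4 dB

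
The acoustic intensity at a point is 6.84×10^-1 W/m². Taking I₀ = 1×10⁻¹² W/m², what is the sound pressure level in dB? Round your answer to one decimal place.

Dividing by I₀ shifts the exponent by 12: I/I₀ = 6.84×10^11.
L = 10·(0.8351 + 11) = 118.35 dB.

118.4 dB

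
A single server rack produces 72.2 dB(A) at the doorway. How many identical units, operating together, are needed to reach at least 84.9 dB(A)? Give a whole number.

N identical sources give L₁ + 10·log₁₀ N, so require 10·log₁₀ N ≥ 84.9 − 72.2 = 12.7 dB.
N ≥ 10^(12.7/10) = 18.621, so N = 19.

19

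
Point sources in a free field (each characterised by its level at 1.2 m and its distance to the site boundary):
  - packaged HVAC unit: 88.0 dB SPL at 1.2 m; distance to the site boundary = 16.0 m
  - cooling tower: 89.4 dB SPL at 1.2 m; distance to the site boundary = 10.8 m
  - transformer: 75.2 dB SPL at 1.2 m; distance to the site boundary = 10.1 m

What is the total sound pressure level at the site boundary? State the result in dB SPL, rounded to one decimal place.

71.7 dB SPL

Apply inverse-square spreading to bring every level to the receiver, then sum 10^(L/10).
packaged HVAC unit: 88.0 − 20·log₁₀(16.0/1.2) = 88.0 − 22.50 = 65.50 dB SPL.
cooling tower: 89.4 − 20·log₁₀(10.8/1.2) = 89.4 − 19.08 = 70.32 dB SPL.
transformer: 75.2 − 20·log₁₀(10.1/1.2) = 75.2 − 18.50 = 56.70 dB SPL.
Σ 10^(L/10) = 1.477e+07 → L_total = 10·log₁₀(1.477e+07) = 71.69 dB SPL.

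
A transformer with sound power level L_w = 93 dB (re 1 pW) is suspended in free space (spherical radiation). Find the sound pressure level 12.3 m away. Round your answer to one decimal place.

The power spreads over a sphere of area 4π·r², so L_p = L_w − 10·log₁₀(4π·r²).
4π·r² = 1901 m², 10·log₁₀ of that is 32.790 dB.
L_p = 93 − 32.790 = 60.21 dB.

60.2 dB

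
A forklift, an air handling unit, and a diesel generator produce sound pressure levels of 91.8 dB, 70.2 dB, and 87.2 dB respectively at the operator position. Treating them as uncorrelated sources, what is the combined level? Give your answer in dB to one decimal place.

93.1 dB

For uncorrelated sources the intensities add, so convert each level to linear form, sum, and take 10·log₁₀ of the total.
Σ 10^(L/10) = 10^(91.8/10) + 10^(70.2/10) + 10^(87.2/10) = 2.049e+09.
L_total = 10·log₁₀(2.049e+09) = 93.12 dB.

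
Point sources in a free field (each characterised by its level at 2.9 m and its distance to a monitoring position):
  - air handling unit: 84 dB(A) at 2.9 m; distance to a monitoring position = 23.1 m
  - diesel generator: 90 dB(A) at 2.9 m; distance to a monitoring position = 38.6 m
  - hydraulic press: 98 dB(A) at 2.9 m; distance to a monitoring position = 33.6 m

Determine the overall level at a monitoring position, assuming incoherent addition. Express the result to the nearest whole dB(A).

78 dB(A)

Propagate each source to the receiver with L = L_ref − 20·log₁₀(r/r_ref), then add intensities.
air handling unit: 84 − 20·log₁₀(23.1/2.9) = 84 − 18.02 = 65.98 dB(A).
diesel generator: 90 − 20·log₁₀(38.6/2.9) = 90 − 22.48 = 67.52 dB(A).
hydraulic press: 98 − 20·log₁₀(33.6/2.9) = 98 − 21.28 = 76.72 dB(A).
Σ 10^(L/10) = 5.661e+07 → L_total = 10·log₁₀(5.661e+07) = 77.53 dB(A).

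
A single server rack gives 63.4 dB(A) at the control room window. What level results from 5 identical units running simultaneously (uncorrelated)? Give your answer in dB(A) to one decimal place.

N identical incoherent sources raise the level by 10·log₁₀ N.
L_total = 63.4 + 10·log₁₀(5) = 63.4 + 6.990 = 70.39 dB(A).

70.4 dB(A)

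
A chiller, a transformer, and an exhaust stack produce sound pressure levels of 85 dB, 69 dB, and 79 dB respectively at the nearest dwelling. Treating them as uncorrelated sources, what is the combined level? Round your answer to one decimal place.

For uncorrelated sources the intensities add, so convert each level to linear form, sum, and take 10·log₁₀ of the total.
Σ 10^(L/10) = 10^(85/10) + 10^(69/10) + 10^(79/10) = 4.036e+08.
L_total = 10·log₁₀(4.036e+08) = 86.06 dB.

86.1 dB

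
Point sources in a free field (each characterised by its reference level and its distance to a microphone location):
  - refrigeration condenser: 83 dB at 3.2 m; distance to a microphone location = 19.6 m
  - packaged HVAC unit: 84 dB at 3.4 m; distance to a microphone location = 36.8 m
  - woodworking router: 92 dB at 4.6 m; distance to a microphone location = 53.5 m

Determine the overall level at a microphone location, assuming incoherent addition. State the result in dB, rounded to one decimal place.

72.8 dB

Propagate each source to the receiver with L = L_ref − 20·log₁₀(r/r_ref), then add intensities.
refrigeration condenser: 83 − 20·log₁₀(19.6/3.2) = 83 − 15.74 = 67.26 dB.
packaged HVAC unit: 84 − 20·log₁₀(36.8/3.4) = 84 − 20.69 = 63.31 dB.
woodworking router: 92 − 20·log₁₀(53.5/4.6) = 92 − 21.31 = 70.69 dB.
Σ 10^(L/10) = 1.918e+07 → L_total = 10·log₁₀(1.918e+07) = 72.83 dB.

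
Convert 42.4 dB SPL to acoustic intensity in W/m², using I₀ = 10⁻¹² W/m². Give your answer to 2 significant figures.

I = I₀·10^(L/10) = 10⁻¹² × 10^(42.4/10) = 10^(-7.760).

1.7e-08 W/m²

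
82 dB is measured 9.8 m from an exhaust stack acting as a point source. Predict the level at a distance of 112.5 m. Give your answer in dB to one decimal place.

60.8 dB

For a point source, L₂ = L₁ − 20·log₁₀(r₂/r₁).
L₂ = 82 − 20·log₁₀(112.5/9.8) = 82 − 21.199 = 60.80 dB.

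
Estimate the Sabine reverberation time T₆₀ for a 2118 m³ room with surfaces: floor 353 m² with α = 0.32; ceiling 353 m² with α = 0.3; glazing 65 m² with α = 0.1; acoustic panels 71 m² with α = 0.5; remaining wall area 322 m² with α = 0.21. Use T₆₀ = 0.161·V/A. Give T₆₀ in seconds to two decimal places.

1.04 s

Summing Sᵢαᵢ: 353·0.32 + 353·0.3 + 65·0.1 + 71·0.5 + 322·0.21 = 328.48 m².
T₆₀ = 0.161·V/A = 0.161·2118/328.48 = 1.038 s.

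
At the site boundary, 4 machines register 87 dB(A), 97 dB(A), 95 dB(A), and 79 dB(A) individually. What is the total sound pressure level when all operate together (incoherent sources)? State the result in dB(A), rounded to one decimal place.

99.4 dB(A)

Incoherent sources combine by intensity addition: L_total = 10·log₁₀(Σ 10^(L_i/10)).
Σ 10^(L/10) = 10^(87/10) + 10^(97/10) + 10^(95/10) + 10^(79/10) = 8.755e+09.
L_total = 10·log₁₀(8.755e+09) = 99.42 dB(A).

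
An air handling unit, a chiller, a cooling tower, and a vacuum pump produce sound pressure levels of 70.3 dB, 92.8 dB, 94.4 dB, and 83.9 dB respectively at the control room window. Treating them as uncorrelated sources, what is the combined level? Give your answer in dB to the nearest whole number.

Incoherent sources combine by intensity addition: L_total = 10·log₁₀(Σ 10^(L_i/10)).
Σ 10^(L/10) = 10^(70.3/10) + 10^(92.8/10) + 10^(94.4/10) + 10^(83.9/10) = 4.916e+09.
L_total = 10·log₁₀(4.916e+09) = 96.92 dB.

97 dB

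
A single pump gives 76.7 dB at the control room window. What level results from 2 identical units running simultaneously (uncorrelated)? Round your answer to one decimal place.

79.7 dB

N identical incoherent sources raise the level by 10·log₁₀ N.
L_total = 76.7 + 10·log₁₀(2) = 76.7 + 3.010 = 79.71 dB.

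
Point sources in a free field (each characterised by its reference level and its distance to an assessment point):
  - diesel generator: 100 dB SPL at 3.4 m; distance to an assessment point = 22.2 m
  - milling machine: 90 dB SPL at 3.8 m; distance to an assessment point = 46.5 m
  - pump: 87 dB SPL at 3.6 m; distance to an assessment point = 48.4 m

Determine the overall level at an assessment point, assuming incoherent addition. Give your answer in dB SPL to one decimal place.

83.9 dB SPL

Propagate each source to the receiver with L = L_ref − 20·log₁₀(r/r_ref), then add intensities.
diesel generator: 100 − 20·log₁₀(22.2/3.4) = 100 − 16.30 = 83.70 dB SPL.
milling machine: 90 − 20·log₁₀(46.5/3.8) = 90 − 21.75 = 68.25 dB SPL.
pump: 87 − 20·log₁₀(48.4/3.6) = 87 − 22.57 = 64.43 dB SPL.
Σ 10^(L/10) = 2.440e+08 → L_total = 10·log₁₀(2.440e+08) = 83.87 dB SPL.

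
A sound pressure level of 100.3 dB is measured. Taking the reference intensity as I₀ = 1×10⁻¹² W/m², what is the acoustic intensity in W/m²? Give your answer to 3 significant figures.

0.0107 W/m²

I/I₀ = 10^(100.3/10) = 1.072e+10, so I = 1.072e+10 × 10⁻¹² W/m².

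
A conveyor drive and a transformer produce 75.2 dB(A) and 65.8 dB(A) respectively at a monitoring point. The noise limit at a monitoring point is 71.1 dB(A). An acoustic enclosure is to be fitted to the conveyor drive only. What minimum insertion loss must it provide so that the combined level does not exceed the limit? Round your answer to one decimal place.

5.6 dB

The untreated sources together contribute 10^(65.8/10) = 3.802e+06, i.e. 65.80 dB(A).
To meet 71.1 dB(A) overall, the treated conveyor drive may contribute at most 10^(71.1/10) − 3.802e+06 = 9.081e+06, i.e. 69.58 dB(A).
So the conveyor drive must be reduced from 75.2 to 69.58 dB(A): IL = 5.62 dB.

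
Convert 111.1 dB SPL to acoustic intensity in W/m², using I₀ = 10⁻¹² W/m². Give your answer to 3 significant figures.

0.129 W/m²

I = I₀·10^(L/10) = 10⁻¹² × 10^(111.1/10) = 10^(-0.890).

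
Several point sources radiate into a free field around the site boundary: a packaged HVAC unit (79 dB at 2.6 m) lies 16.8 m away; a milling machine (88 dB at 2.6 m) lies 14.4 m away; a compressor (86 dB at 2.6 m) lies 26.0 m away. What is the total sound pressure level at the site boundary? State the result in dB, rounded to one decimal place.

Propagate each source to the receiver with L = L_ref − 20·log₁₀(r/r_ref), then add intensities.
packaged HVAC unit: 79 − 20·log₁₀(16.8/2.6) = 79 − 16.21 = 62.79 dB.
milling machine: 88 − 20·log₁₀(14.4/2.6) = 88 − 14.87 = 73.13 dB.
compressor: 86 − 20·log₁₀(26.0/2.6) = 86 − 20.00 = 66.00 dB.
Σ 10^(L/10) = 2.645e+07 → L_total = 10·log₁₀(2.645e+07) = 74.22 dB.

74.2 dB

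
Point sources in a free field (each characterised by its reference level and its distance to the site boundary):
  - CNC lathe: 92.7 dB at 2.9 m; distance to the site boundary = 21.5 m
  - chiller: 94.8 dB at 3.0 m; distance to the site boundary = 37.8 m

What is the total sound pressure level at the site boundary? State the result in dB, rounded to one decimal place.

77.2 dB

First find each source's level at the receiver (point-source: −20·log₁₀(r/r_ref)), then combine on an intensity basis.
CNC lathe: 92.7 − 20·log₁₀(21.5/2.9) = 92.7 − 17.40 = 75.30 dB.
chiller: 94.8 − 20·log₁₀(37.8/3.0) = 94.8 − 22.01 = 72.79 dB.
Σ 10^(L/10) = 5.290e+07 → L_total = 10·log₁₀(5.290e+07) = 77.23 dB.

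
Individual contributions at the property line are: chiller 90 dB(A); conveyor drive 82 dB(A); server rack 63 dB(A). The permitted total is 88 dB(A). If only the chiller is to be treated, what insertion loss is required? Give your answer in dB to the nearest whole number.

3 dB

Fixed contribution from the other sources: Σ 10^(L/10) = 10^(82/10) + 10^(63/10) = 1.605e+08 (82.05 dB(A)).
The limit corresponds to 10^(88/10) = 6.310e+08; subtracting the fixed part leaves 4.705e+08 for the chiller, i.e. 86.73 dB(A).
So the chiller must be reduced from 90 to 86.73 dB(A): IL = 3.27 dB.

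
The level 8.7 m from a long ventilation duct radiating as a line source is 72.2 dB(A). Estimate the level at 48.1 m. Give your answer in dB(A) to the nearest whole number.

65 dB(A)

Cylindrical spreading from a line source gives a 10·log₁₀(r₂/r₁) drop.
L₂ = 72.2 − 10·log₁₀(48.1/8.7) = 72.2 − 7.426 = 64.77 dB(A).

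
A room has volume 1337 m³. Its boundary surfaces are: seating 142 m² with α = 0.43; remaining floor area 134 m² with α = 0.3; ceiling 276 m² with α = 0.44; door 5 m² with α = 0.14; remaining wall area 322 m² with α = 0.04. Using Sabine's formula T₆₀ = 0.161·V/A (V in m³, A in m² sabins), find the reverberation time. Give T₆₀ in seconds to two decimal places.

Summing Sᵢαᵢ: 142·0.43 + 134·0.3 + 276·0.44 + 5·0.14 + 322·0.04 = 236.28 m².
T₆₀ = 0.161 × 1337 / 236.28 = 0.911 s.

0.91 s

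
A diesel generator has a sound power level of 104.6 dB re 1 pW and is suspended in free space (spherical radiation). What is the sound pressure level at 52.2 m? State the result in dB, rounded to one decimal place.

Free-field spherical radiation: L_p = L_w − 10·log₁₀(4π·r²), r = 52.2 m.
4π·r² = 3.424e+04 m², 10·log₁₀ of that is 45.346 dB.
L_p = 104.6 − 45.346 = 59.25 dB.

59.3 dB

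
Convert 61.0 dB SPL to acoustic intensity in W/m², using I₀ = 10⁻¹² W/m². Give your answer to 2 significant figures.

I = I₀·10^(L/10) = 10⁻¹² × 10^(61.0/10) = 10^(-5.900).

1.3e-06 W/m²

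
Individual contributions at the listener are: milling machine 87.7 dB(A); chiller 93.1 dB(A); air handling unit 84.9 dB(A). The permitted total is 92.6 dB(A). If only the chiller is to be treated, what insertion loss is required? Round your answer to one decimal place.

Everything except the chiller sums to 10^(87.7/10) + 10^(84.9/10) = 8.979e+08 in linear terms, 89.53 dB(A).
The limit corresponds to 10^(92.6/10) = 1.820e+09; subtracting the fixed part leaves 9.218e+08 for the chiller, i.e. 89.65 dB(A).
So the chiller must be reduced from 93.1 to 89.65 dB(A): IL = 3.45 dB.

3.5 dB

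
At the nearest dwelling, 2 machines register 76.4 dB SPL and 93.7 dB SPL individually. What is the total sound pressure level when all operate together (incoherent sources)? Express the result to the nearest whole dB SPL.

94 dB SPL

For uncorrelated sources the intensities add, so convert each level to linear form, sum, and take 10·log₁₀ of the total.
Σ 10^(L/10) = 10^(76.4/10) + 10^(93.7/10) = 2.388e+09.
L_total = 10·log₁₀(2.388e+09) = 93.78 dB SPL.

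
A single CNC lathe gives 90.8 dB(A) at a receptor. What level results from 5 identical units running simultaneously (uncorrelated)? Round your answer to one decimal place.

N identical incoherent sources raise the level by 10·log₁₀ N.
L_total = 90.8 + 10·log₁₀(5) = 90.8 + 6.990 = 97.79 dB(A).

97.8 dB(A)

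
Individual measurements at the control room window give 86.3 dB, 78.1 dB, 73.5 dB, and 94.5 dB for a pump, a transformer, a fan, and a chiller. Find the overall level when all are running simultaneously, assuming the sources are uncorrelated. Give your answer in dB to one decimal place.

95.2 dB

For uncorrelated sources the intensities add, so convert each level to linear form, sum, and take 10·log₁₀ of the total.
Σ 10^(L/10) = 10^(86.3/10) + 10^(78.1/10) + 10^(73.5/10) + 10^(94.5/10) = 3.332e+09.
L_total = 10·log₁₀(3.332e+09) = 95.23 dB.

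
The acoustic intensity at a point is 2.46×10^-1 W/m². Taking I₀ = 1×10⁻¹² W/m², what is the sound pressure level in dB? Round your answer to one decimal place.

L = 10·log₁₀(I/I₀) = 10·log₁₀(2.46×10^-1/10⁻¹²) = 10·log₁₀(2.46×10^11).
L = 10·(0.3909 + 11) = 113.91 dB.

113.9 dB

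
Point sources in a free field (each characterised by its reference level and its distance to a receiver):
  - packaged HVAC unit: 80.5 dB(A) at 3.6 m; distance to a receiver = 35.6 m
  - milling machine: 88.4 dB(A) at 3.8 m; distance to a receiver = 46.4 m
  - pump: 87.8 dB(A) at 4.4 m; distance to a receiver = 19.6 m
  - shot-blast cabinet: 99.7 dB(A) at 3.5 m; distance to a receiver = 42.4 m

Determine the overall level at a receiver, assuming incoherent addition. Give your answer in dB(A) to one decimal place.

80.0 dB(A)

First find each source's level at the receiver (point-source: −20·log₁₀(r/r_ref)), then combine on an intensity basis.
packaged HVAC unit: 80.5 − 20·log₁₀(35.6/3.6) = 80.5 − 19.90 = 60.60 dB(A).
milling machine: 88.4 − 20·log₁₀(46.4/3.8) = 88.4 − 21.73 = 66.67 dB(A).
pump: 87.8 − 20·log₁₀(19.6/4.4) = 87.8 − 12.98 = 74.82 dB(A).
shot-blast cabinet: 99.7 − 20·log₁₀(42.4/3.5) = 99.7 − 21.67 = 78.03 dB(A).
Σ 10^(L/10) = 9.975e+07 → L_total = 10·log₁₀(9.975e+07) = 79.99 dB(A).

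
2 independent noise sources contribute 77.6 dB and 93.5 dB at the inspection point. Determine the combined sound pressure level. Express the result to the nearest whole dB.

Incoherent sources combine by intensity addition: L_total = 10·log₁₀(Σ 10^(L_i/10)).
Σ 10^(L/10) = 10^(77.6/10) + 10^(93.5/10) = 2.296e+09.
L_total = 10·log₁₀(2.296e+09) = 93.61 dB.

94 dB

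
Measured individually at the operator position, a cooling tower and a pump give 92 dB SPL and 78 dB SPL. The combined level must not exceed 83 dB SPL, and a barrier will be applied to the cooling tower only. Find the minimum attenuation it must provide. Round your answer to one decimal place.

10.7 dB

The untreated sources together contribute 10^(78/10) = 6.310e+07, i.e. 78.00 dB SPL.
The limit corresponds to 10^(83/10) = 1.995e+08; subtracting the fixed part leaves 1.364e+08 for the cooling tower, i.e. 81.35 dB SPL.
Required insertion loss = 92 − 81.35 = 10.65 dB.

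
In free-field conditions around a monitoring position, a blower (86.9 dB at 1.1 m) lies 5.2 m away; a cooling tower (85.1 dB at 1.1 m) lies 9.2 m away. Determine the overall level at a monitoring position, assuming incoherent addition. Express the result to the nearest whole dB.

First find each source's level at the receiver (point-source: −20·log₁₀(r/r_ref)), then combine on an intensity basis.
blower: 86.9 − 20·log₁₀(5.2/1.1) = 86.9 − 13.49 = 73.41 dB.
cooling tower: 85.1 − 20·log₁₀(9.2/1.1) = 85.1 − 18.45 = 66.65 dB.
Σ 10^(L/10) = 2.654e+07 → L_total = 10·log₁₀(2.654e+07) = 74.24 dB.

74 dB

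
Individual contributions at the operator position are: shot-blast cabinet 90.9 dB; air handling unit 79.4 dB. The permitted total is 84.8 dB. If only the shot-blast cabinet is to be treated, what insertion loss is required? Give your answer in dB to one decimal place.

The untreated sources together contribute 10^(79.4/10) = 8.710e+07, i.e. 79.40 dB.
To meet 84.8 dB overall, the treated shot-blast cabinet may contribute at most 10^(84.8/10) − 8.710e+07 = 2.149e+08, i.e. 83.32 dB.
So the shot-blast cabinet must be reduced from 90.9 to 83.32 dB: IL = 7.58 dB.

7.6 dB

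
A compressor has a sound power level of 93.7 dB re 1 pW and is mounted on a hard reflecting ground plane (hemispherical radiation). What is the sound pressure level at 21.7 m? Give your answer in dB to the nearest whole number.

59 dB

Free-field hemispherical radiation: L_p = L_w − 10·log₁₀(2π·r²), r = 21.7 m.
2π·r² = 2959 m², 10·log₁₀ of that is 34.711 dB.
L_p = 93.7 − 34.711 = 58.99 dB.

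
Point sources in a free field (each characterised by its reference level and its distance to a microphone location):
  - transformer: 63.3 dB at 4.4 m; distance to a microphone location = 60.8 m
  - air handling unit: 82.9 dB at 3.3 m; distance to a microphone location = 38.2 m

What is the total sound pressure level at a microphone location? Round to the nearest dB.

62 dB

Propagate each source to the receiver with L = L_ref − 20·log₁₀(r/r_ref), then add intensities.
transformer: 63.3 − 20·log₁₀(60.8/4.4) = 63.3 − 22.81 = 40.49 dB.
air handling unit: 82.9 − 20·log₁₀(38.2/3.3) = 82.9 − 21.27 = 61.63 dB.
Σ 10^(L/10) = 1.466e+06 → L_total = 10·log₁₀(1.466e+06) = 61.66 dB.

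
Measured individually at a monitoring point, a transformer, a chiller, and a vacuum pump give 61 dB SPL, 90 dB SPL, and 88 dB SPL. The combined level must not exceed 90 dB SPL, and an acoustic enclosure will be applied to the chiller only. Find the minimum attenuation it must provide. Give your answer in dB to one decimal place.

4.3 dB

Fixed contribution from the other sources: Σ 10^(L/10) = 10^(61/10) + 10^(88/10) = 6.322e+08 (88.01 dB SPL).
The limit corresponds to 10^(90/10) = 1.000e+09; subtracting the fixed part leaves 3.678e+08 for the chiller, i.e. 85.66 dB SPL.
So the chiller must be reduced from 90 to 85.66 dB SPL: IL = 4.34 dB.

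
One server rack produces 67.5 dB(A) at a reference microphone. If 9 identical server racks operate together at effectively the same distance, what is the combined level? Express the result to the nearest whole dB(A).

77 dB(A)

L_total = L₁ + 10·log₁₀ N for N identical incoherent sources.
L_total = 67.5 + 10·log₁₀(9) = 67.5 + 9.542 = 77.04 dB(A).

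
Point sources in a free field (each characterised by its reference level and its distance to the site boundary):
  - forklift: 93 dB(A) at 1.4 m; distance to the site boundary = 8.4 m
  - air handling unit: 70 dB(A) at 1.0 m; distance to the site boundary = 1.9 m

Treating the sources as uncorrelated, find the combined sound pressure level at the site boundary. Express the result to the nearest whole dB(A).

78 dB(A)

First find each source's level at the receiver (point-source: −20·log₁₀(r/r_ref)), then combine on an intensity basis.
forklift: 93 − 20·log₁₀(8.4/1.4) = 93 − 15.56 = 77.44 dB(A).
air handling unit: 70 − 20·log₁₀(1.9/1.0) = 70 − 5.58 = 64.42 dB(A).
Σ 10^(L/10) = 5.819e+07 → L_total = 10·log₁₀(5.819e+07) = 77.65 dB(A).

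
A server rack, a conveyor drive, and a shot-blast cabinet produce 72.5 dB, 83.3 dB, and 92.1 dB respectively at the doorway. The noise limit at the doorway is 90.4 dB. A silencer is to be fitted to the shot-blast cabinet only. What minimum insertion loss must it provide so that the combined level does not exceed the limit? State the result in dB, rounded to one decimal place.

2.7 dB

Fixed contribution from the other sources: Σ 10^(L/10) = 10^(72.5/10) + 10^(83.3/10) = 2.316e+08 (83.65 dB).
To meet 90.4 dB overall, the treated shot-blast cabinet may contribute at most 10^(90.4/10) − 2.316e+08 = 8.649e+08, i.e. 89.37 dB.
So the shot-blast cabinet must be reduced from 92.1 to 89.37 dB: IL = 2.73 dB.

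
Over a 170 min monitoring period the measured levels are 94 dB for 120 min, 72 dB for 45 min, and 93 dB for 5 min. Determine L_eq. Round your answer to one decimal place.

The energy average is taken in the linear domain: L_eq = 10·log₁₀[(Σ tᵢ·10^(Lᵢ/10))/T], T = 170 min.
Σ tᵢ·10^(Lᵢ/10) = 120·10^(94/10) + 45·10^(72/10) + 5·10^(93/10) = 3.121e+11.
L_eq = 10·log₁₀(3.121e+11/170) = 92.64 dB.

92.6 dB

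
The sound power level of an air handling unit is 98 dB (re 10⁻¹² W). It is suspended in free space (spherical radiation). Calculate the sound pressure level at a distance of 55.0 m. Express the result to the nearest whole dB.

52 dB

The power spreads over a sphere of area 4π·r², so L_p = L_w − 10·log₁₀(4π·r²).
4π·r² = 3.801e+04 m², 10·log₁₀ of that is 45.799 dB.
L_p = 98 − 45.799 = 52.20 dB.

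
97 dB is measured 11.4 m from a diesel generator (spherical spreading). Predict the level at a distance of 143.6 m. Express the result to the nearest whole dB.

75 dB

For a point source, L₂ = L₁ − 20·log₁₀(r₂/r₁).
L₂ = 97 − 20·log₁₀(143.6/11.4) = 97 − 22.005 = 75.00 dB.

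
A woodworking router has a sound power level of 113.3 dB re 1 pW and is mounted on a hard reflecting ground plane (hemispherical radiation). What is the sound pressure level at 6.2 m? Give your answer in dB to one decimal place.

89.5 dB

L_p = L_w − 10·log₁₀(2π·r²) with r = 6.2 m.
2π·r² = 241.5 m², 10·log₁₀ of that is 23.830 dB.
L_p = 113.3 − 23.830 = 89.47 dB.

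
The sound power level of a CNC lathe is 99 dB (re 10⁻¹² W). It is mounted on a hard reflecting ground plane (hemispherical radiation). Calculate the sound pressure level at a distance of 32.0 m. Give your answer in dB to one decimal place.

The power spreads over a hemisphere of area 2π·r², so L_p = L_w − 10·log₁₀(2π·r²).
2π·r² = 6434 m², 10·log₁₀ of that is 38.085 dB.
L_p = 99 − 38.085 = 60.92 dB.

60.9 dB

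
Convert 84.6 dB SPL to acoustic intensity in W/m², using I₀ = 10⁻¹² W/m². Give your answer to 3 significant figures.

L = 10·log₁₀(I/I₀) ⇒ I = I₀·10^(L/10) = 10⁻¹² × 10^8.46.

0.000288 W/m²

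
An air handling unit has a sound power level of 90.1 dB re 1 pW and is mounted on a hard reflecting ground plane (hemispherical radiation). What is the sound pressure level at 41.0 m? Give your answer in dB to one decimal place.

49.9 dB

Free-field hemispherical radiation: L_p = L_w − 10·log₁₀(2π·r²), r = 41.0 m.
2π·r² = 1.056e+04 m², 10·log₁₀ of that is 40.237 dB.
L_p = 90.1 − 40.237 = 49.86 dB.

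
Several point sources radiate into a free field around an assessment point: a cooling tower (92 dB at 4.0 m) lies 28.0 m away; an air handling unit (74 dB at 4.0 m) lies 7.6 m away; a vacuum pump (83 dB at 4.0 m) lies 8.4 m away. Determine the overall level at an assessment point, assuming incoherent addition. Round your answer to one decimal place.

79.3 dB

Apply inverse-square spreading to bring every level to the receiver, then sum 10^(L/10).
cooling tower: 92 − 20·log₁₀(28.0/4.0) = 92 − 16.90 = 75.10 dB.
air handling unit: 74 − 20·log₁₀(7.6/4.0) = 74 − 5.58 = 68.42 dB.
vacuum pump: 83 − 20·log₁₀(8.4/4.0) = 83 − 6.44 = 76.56 dB.
Σ 10^(L/10) = 8.455e+07 → L_total = 10·log₁₀(8.455e+07) = 79.27 dB.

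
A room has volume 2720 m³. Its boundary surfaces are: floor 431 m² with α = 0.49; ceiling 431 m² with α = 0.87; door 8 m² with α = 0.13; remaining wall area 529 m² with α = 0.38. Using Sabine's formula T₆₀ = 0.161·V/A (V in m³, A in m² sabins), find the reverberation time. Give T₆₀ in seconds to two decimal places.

0.56 s

Total absorption A = 431·0.49 + 431·0.87 + 8·0.13 + 529·0.38 = 788.22 m² sabins.
T₆₀ = 0.161 × 2720 / 788.22 = 0.556 s.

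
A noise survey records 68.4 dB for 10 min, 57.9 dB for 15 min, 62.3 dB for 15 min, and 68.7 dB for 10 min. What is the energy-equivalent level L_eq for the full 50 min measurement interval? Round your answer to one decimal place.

Weight each interval's intensity by its duration and average over T = 50 min:
Σ tᵢ·10^(Lᵢ/10) = 10·10^(68.4/10) + 15·10^(57.9/10) + 15·10^(62.3/10) + 10·10^(68.7/10) = 1.780e+08.
L_eq = 10·log₁₀(1.780e+08/50) = 65.52 dB.

65.5 dB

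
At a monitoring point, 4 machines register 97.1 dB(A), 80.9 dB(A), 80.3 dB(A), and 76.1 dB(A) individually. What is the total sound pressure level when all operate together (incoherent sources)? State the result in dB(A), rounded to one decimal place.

97.3 dB(A)

Incoherent sources combine by intensity addition: L_total = 10·log₁₀(Σ 10^(L_i/10)).
Σ 10^(L/10) = 10^(97.1/10) + 10^(80.9/10) + 10^(80.3/10) + 10^(76.1/10) = 5.400e+09.
L_total = 10·log₁₀(5.400e+09) = 97.32 dB(A).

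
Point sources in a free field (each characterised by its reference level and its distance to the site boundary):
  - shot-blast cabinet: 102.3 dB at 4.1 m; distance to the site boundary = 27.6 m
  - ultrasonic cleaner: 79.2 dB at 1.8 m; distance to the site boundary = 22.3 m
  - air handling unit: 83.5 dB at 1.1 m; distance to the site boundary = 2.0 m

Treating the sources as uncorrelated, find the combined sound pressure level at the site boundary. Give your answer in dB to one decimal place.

Propagate each source to the receiver with L = L_ref − 20·log₁₀(r/r_ref), then add intensities.
shot-blast cabinet: 102.3 − 20·log₁₀(27.6/4.1) = 102.3 − 16.56 = 85.74 dB.
ultrasonic cleaner: 79.2 − 20·log₁₀(22.3/1.8) = 79.2 − 21.86 = 57.34 dB.
air handling unit: 83.5 − 20·log₁₀(2.0/1.1) = 83.5 − 5.19 = 78.31 dB.
Σ 10^(L/10) = 4.430e+08 → L_total = 10·log₁₀(4.430e+08) = 86.46 dB.

86.5 dB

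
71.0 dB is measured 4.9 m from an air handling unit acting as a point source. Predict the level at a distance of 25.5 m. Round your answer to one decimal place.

56.7 dB

Point-source attenuation: ΔL = 20·log₁₀(r₂/r₁) = 20·log₁₀(25.5/4.9) = 14.327 dB.
L₂ = 71.0 − 20·log₁₀(25.5/4.9) = 71.0 − 14.327 = 56.67 dB.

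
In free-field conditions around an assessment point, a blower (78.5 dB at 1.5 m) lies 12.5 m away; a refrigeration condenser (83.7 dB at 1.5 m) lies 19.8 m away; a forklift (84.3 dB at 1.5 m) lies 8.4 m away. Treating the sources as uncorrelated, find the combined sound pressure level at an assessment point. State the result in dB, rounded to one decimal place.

70.4 dB

Apply inverse-square spreading to bring every level to the receiver, then sum 10^(L/10).
blower: 78.5 − 20·log₁₀(12.5/1.5) = 78.5 − 18.42 = 60.08 dB.
refrigeration condenser: 83.7 − 20·log₁₀(19.8/1.5) = 83.7 − 22.41 = 61.29 dB.
forklift: 84.3 − 20·log₁₀(8.4/1.5) = 84.3 − 14.96 = 69.34 dB.
Σ 10^(L/10) = 1.095e+07 → L_total = 10·log₁₀(1.095e+07) = 70.39 dB.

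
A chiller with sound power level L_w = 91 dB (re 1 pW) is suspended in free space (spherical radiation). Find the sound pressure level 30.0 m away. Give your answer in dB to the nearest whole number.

50 dB

Free-field spherical radiation: L_p = L_w − 10·log₁₀(4π·r²), r = 30.0 m.
4π·r² = 1.131e+04 m², 10·log₁₀ of that is 40.535 dB.
L_p = 91 − 40.535 = 50.47 dB.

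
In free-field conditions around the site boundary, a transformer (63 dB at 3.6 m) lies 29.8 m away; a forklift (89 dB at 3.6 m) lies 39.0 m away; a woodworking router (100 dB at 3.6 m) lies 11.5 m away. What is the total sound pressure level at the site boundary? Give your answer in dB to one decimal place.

Propagate each source to the receiver with L = L_ref − 20·log₁₀(r/r_ref), then add intensities.
transformer: 63 − 20·log₁₀(29.8/3.6) = 63 − 18.36 = 44.64 dB.
forklift: 89 − 20·log₁₀(39.0/3.6) = 89 − 20.70 = 68.30 dB.
woodworking router: 100 − 20·log₁₀(11.5/3.6) = 100 − 10.09 = 89.91 dB.
Σ 10^(L/10) = 9.868e+08 → L_total = 10·log₁₀(9.868e+08) = 89.94 dB.

89.9 dB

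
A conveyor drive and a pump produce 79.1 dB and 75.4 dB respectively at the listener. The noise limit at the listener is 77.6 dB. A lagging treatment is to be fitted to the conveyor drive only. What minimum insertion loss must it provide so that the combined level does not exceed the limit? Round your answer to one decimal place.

5.5 dB

The untreated sources together contribute 10^(75.4/10) = 3.467e+07, i.e. 75.40 dB.
To meet 77.6 dB overall, the treated conveyor drive may contribute at most 10^(77.6/10) − 3.467e+07 = 2.287e+07, i.e. 73.59 dB.
So the conveyor drive must be reduced from 79.1 to 73.59 dB: IL = 5.51 dB.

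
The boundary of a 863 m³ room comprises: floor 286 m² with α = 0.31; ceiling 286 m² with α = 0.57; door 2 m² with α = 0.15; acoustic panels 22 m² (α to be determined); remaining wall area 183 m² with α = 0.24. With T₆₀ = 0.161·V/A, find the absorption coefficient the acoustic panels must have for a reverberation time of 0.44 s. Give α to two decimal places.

0.90

From T₆₀ = 0.161·V/A, the target T₆₀ = 0.44 s needs A = 0.161·863/0.44 = 315.78 m².
Absorption from the other surfaces = 286·0.31 + 286·0.57 + 2·0.15 + 183·0.24 = 295.90 m², so the acoustic panels must supply 19.88 m² over 22 m².
α = 19.88/22 = 0.904.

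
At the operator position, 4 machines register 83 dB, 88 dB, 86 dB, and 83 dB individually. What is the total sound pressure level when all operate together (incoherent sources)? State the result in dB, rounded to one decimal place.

Incoherent sources combine by intensity addition: L_total = 10·log₁₀(Σ 10^(L_i/10)).
Σ 10^(L/10) = 10^(83/10) + 10^(88/10) + 10^(86/10) + 10^(83/10) = 1.428e+09.
L_total = 10·log₁₀(1.428e+09) = 91.55 dB.

91.5 dB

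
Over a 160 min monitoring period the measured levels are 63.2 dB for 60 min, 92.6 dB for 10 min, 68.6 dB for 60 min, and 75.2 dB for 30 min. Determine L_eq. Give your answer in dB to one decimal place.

Weight each interval's intensity by its duration and average over T = 160 min:
Σ tᵢ·10^(Lᵢ/10) = 60·10^(63.2/10) + 10·10^(92.6/10) + 60·10^(68.6/10) + 30·10^(75.2/10) = 1.975e+10.
L_eq = 10·log₁₀(1.975e+10/160) = 80.91 dB.

80.9 dB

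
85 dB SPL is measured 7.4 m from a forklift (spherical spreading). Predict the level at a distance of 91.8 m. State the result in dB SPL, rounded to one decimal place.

63.1 dB SPL

Point-source attenuation: ΔL = 20·log₁₀(r₂/r₁) = 20·log₁₀(91.8/7.4) = 21.872 dB.
L₂ = 85 − 20·log₁₀(91.8/7.4) = 85 − 21.872 = 63.13 dB SPL.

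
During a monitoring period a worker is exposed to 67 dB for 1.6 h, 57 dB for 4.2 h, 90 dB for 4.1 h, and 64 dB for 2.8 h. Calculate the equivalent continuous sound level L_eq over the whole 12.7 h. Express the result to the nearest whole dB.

85 dB

Weight each interval's intensity by its duration and average over T = 12.7 h:
Σ tᵢ·10^(Lᵢ/10) = 1.6·10^(67/10) + 4.2·10^(57/10) + 4.1·10^(90/10) + 2.8·10^(64/10) = 4.117e+09.
L_eq = 10·log₁₀(4.117e+09/12.7) = 85.11 dB.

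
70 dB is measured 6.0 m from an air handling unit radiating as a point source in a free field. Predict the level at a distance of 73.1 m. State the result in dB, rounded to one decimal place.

48.3 dB

For a point source, L₂ = L₁ − 20·log₁₀(r₂/r₁).
L₂ = 70 − 20·log₁₀(73.1/6.0) = 70 − 21.715 = 48.28 dB.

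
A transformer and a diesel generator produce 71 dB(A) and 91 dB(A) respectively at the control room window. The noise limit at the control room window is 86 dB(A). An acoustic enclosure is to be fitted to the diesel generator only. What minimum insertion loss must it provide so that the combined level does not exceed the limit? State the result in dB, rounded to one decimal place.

5.1 dB

Fixed contribution from the other source: Σ 10^(L/10) = 10^(71/10) = 1.259e+07 (71.00 dB(A)).
To meet 86 dB(A) overall, the treated diesel generator may contribute at most 10^(86/10) − 1.259e+07 = 3.855e+08, i.e. 85.86 dB(A).
Required insertion loss = 91 − 85.86 = 5.14 dB.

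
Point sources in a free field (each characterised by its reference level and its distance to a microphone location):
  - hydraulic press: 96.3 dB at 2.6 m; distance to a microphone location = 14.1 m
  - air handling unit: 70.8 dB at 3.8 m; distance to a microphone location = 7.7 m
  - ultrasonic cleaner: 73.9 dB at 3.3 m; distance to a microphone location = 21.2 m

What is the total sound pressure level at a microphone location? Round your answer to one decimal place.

81.7 dB

First find each source's level at the receiver (point-source: −20·log₁₀(r/r_ref)), then combine on an intensity basis.
hydraulic press: 96.3 − 20·log₁₀(14.1/2.6) = 96.3 − 14.68 = 81.62 dB.
air handling unit: 70.8 − 20·log₁₀(7.7/3.8) = 70.8 − 6.13 = 64.67 dB.
ultrasonic cleaner: 73.9 − 20·log₁₀(21.2/3.3) = 73.9 − 16.16 = 57.74 dB.
Σ 10^(L/10) = 1.486e+08 → L_total = 10·log₁₀(1.486e+08) = 81.72 dB.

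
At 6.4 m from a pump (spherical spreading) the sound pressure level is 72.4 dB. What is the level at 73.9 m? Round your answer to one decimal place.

Point-source attenuation: ΔL = 20·log₁₀(r₂/r₁) = 20·log₁₀(73.9/6.4) = 21.249 dB.
L₂ = 72.4 − 20·log₁₀(73.9/6.4) = 72.4 − 21.249 = 51.15 dB.

51.2 dB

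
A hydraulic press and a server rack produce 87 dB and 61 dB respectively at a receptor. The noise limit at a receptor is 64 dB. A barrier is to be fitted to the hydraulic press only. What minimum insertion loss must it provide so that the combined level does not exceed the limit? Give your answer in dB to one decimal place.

26.0 dB

The untreated sources together contribute 10^(61/10) = 1.259e+06, i.e. 61.00 dB.
To meet 64 dB overall, the treated hydraulic press may contribute at most 10^(64/10) − 1.259e+06 = 1.253e+06, i.e. 60.98 dB.
Required insertion loss = 87 − 60.98 = 26.02 dB.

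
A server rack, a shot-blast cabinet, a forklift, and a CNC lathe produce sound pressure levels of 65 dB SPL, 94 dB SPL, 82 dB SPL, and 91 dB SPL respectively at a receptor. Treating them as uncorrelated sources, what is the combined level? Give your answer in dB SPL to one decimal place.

95.9 dB SPL

For uncorrelated sources the intensities add, so convert each level to linear form, sum, and take 10·log₁₀ of the total.
Σ 10^(L/10) = 10^(65/10) + 10^(94/10) + 10^(82/10) + 10^(91/10) = 3.932e+09.
L_total = 10·log₁₀(3.932e+09) = 95.95 dB SPL.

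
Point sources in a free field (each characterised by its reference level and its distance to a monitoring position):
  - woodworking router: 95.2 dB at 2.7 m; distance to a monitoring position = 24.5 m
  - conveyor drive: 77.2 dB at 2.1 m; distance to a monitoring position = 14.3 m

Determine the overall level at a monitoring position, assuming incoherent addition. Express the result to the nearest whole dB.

76 dB

Propagate each source to the receiver with L = L_ref − 20·log₁₀(r/r_ref), then add intensities.
woodworking router: 95.2 − 20·log₁₀(24.5/2.7) = 95.2 − 19.16 = 76.04 dB.
conveyor drive: 77.2 − 20·log₁₀(14.3/2.1) = 77.2 − 16.66 = 60.54 dB.
Σ 10^(L/10) = 4.135e+07 → L_total = 10·log₁₀(4.135e+07) = 76.16 dB.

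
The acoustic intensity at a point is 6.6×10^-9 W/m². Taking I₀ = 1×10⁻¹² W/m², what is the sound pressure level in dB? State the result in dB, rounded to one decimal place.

38.2 dB

L = 10·log₁₀(I/I₀) = 10·log₁₀(6.6×10^-9/10⁻¹²) = 10·log₁₀(6.6×10^3).
L = 10·(0.8195 + 3) = 38.20 dB.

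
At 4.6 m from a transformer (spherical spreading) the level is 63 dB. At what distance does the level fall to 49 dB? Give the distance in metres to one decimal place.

23.1 m

Point-source spreading drops the level by 20·log₁₀(r₂/r₁); inverting, r₂/r₁ = 10^(ΔL/20).
r₂ = 4.6·10^((63−49)/20) = 4.6·10^(14.0/20) = 23.05 m.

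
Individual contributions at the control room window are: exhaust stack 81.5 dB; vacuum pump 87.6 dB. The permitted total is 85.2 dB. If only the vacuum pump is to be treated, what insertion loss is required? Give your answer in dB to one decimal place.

4.8 dB

The untreated sources together contribute 10^(81.5/10) = 1.413e+08, i.e. 81.50 dB.
The limit corresponds to 10^(85.2/10) = 3.311e+08; subtracting the fixed part leaves 1.899e+08 for the vacuum pump, i.e. 82.78 dB.
So the vacuum pump must be reduced from 87.6 to 82.78 dB: IL = 4.82 dB.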